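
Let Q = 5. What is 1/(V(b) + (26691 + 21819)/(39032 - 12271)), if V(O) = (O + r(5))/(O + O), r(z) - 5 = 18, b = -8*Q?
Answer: 305840/619391 ≈ 0.49378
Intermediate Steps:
b = -40 (b = -8*5 = -40)
r(z) = 23 (r(z) = 5 + 18 = 23)
V(O) = (23 + O)/(2*O) (V(O) = (O + 23)/(O + O) = (23 + O)/((2*O)) = (23 + O)*(1/(2*O)) = (23 + O)/(2*O))
1/(V(b) + (26691 + 21819)/(39032 - 12271)) = 1/((½)*(23 - 40)/(-40) + (26691 + 21819)/(39032 - 12271)) = 1/((½)*(-1/40)*(-17) + 48510/26761) = 1/(17/80 + 48510*(1/26761)) = 1/(17/80 + 6930/3823) = 1/(619391/305840) = 305840/619391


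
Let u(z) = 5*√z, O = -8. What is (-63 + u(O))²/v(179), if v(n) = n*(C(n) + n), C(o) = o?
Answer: 3769/64082 - 630*I*√2/32041 ≈ 0.058815 - 0.027807*I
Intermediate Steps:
v(n) = 2*n² (v(n) = n*(n + n) = n*(2*n) = 2*n²)
(-63 + u(O))²/v(179) = (-63 + 5*√(-8))²/((2*179²)) = (-63 + 5*(2*I*√2))²/((2*32041)) = (-63 + 10*I*√2)²/64082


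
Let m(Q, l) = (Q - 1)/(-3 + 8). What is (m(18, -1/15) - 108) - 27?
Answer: -658/5 ≈ -131.60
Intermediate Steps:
m(Q, l) = -⅕ + Q/5 (m(Q, l) = (-1 + Q)/5 = (-1 + Q)*(⅕) = -⅕ + Q/5)
(m(18, -1/15) - 108) - 27 = ((-⅕ + (⅕)*18) - 108) - 27 = ((-⅕ + 18/5) - 108) - 27 = (17/5 - 108) - 27 = -523/5 - 27 = -658/5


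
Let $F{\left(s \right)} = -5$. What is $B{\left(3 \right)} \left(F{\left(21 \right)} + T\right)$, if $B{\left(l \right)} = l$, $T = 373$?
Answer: $1104$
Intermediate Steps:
$B{\left(3 \right)} \left(F{\left(21 \right)} + T\right) = 3 \left(-5 + 373\right) = 3 \cdot 368 = 1104$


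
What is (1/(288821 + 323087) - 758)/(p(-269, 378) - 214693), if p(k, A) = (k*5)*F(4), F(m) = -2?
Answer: 463826263/129726331724 ≈ 0.0035754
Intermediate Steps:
p(k, A) = -10*k (p(k, A) = (k*5)*(-2) = (5*k)*(-2) = -10*k)
(1/(288821 + 323087) - 758)/(p(-269, 378) - 214693) = (1/(288821 + 323087) - 758)/(-10*(-269) - 214693) = (1/611908 - 758)/(2690 - 214693) = (1/611908 - 758)/(-212003) = -463826263/611908*(-1/212003) = 463826263/129726331724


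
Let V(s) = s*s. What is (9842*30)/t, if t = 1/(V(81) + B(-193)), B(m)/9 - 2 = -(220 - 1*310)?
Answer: 2181676140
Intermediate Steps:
V(s) = s²
B(m) = 828 (B(m) = 18 + 9*(-(220 - 1*310)) = 18 + 9*(-(220 - 310)) = 18 + 9*(-1*(-90)) = 18 + 9*90 = 18 + 810 = 828)
t = 1/7389 (t = 1/(81² + 828) = 1/(6561 + 828) = 1/7389 ≈ 0.00013534)
(9842*30)/t = (9842*30)/(1/7389) = 295260*7389 = 2181676140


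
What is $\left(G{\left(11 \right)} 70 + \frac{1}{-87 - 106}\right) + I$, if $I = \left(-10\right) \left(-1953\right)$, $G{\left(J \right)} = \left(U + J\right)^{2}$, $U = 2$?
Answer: $\frac{6052479}{193} \approx 31360.0$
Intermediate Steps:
$G{\left(J \right)} = \left(2 + J\right)^{2}$
$I = 19530$
$\left(G{\left(11 \right)} 70 + \frac{1}{-87 - 106}\right) + I = \left(\left(2 + 11\right)^{2} \cdot 70 + \frac{1}{-87 - 106}\right) + 19530 = \left(13^{2} \cdot 70 + \frac{1}{-193}\right) + 19530 = \left(169 \cdot 70 - \frac{1}{193}\right) + 19530 = \left(11830 - \frac{1}{193}\right) + 19530 = \frac{2283189}{193} + 19530 = \frac{6052479}{193}$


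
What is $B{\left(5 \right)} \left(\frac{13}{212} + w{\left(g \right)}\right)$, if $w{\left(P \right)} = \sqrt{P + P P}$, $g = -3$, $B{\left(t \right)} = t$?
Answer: $\frac{65}{212} + 5 \sqrt{6} \approx 12.554$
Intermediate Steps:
$w{\left(P \right)} = \sqrt{P + P^{2}}$
$B{\left(5 \right)} \left(\frac{13}{212} + w{\left(g \right)}\right) = 5 \left(\frac{13}{212} + \sqrt{- 3 \left(1 - 3\right)}\right) = 5 \left(13 \cdot \frac{1}{212} + \sqrt{\left(-3\right) \left(-2\right)}\right) = 5 \left(\frac{13}{212} + \sqrt{6}\right) = \frac{65}{212} + 5 \sqrt{6}$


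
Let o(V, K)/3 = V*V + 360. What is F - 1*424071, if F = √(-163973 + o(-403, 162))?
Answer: -424071 + √324334 ≈ -4.2350e+5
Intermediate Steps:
o(V, K) = 1080 + 3*V² (o(V, K) = 3*(V*V + 360) = 3*(V² + 360) = 3*(360 + V²) = 1080 + 3*V²)
F = √324334 (F = √(-163973 + (1080 + 3*(-403)²)) = √(-163973 + (1080 + 3*162409)) = √(-163973 + (1080 + 487227)) = √(-163973 + 488307) = √324334 ≈ 569.50)
F - 1*424071 = √324334 - 1*424071 = √324334 - 424071 = -424071 + √324334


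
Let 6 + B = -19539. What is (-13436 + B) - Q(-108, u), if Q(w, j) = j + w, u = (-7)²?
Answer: -32922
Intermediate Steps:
B = -19545 (B = -6 - 19539 = -19545)
u = 49
(-13436 + B) - Q(-108, u) = (-13436 - 19545) - (49 - 108) = -32981 - 1*(-59) = -32981 + 59 = -32922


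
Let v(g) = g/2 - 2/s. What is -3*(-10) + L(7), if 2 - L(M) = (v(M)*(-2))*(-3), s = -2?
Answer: 5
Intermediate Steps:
v(g) = 1 + g/2 (v(g) = g/2 - 2/(-2) = g*(1/2) - 2*(-1/2) = g/2 + 1 = 1 + g/2)
L(M) = -4 - 3*M (L(M) = 2 - (1 + M/2)*(-2)*(-3) = 2 - (-2 - M)*(-3) = 2 - (6 + 3*M) = 2 + (-6 - 3*M) = -4 - 3*M)
-3*(-10) + L(7) = -3*(-10) + (-4 - 3*7) = -3*(-10) + (-4 - 21) = 30 - 25 = 5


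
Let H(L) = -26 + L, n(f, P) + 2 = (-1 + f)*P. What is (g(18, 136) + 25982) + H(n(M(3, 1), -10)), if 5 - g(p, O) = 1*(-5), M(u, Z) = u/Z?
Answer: 25944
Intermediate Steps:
n(f, P) = -2 + P*(-1 + f) (n(f, P) = -2 + (-1 + f)*P = -2 + P*(-1 + f))
g(p, O) = 10 (g(p, O) = 5 - (-5) = 5 - 1*(-5) = 5 + 5 = 10)
(g(18, 136) + 25982) + H(n(M(3, 1), -10)) = (10 + 25982) + (-26 + (-2 - 1*(-10) - 30/1)) = 25992 + (-26 + (-2 + 10 - 30)) = 25992 + (-26 - 22) = 25992 - 48 = 25944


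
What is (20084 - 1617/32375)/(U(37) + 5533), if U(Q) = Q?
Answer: 92888269/25761250 ≈ 3.6057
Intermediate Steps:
(20084 - 1617/32375)/(U(37) + 5533) = (20084 - 1617/32375)/(37 + 5533) = (20084 - 1617*1/32375)/5570 = (20084 - 231/4625)*(1/5570) = (92888269/4625)*(1/5570) = 92888269/25761250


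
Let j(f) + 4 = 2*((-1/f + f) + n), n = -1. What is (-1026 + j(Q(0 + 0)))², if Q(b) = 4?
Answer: 4198401/4 ≈ 1.0496e+6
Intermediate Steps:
j(f) = -6 - 2/f + 2*f (j(f) = -4 + 2*((-1/f + f) - 1) = -4 + 2*((f - 1/f) - 1) = -4 + 2*(-1 + f - 1/f) = -4 + (-2 - 2/f + 2*f) = -6 - 2/f + 2*f)
(-1026 + j(Q(0 + 0)))² = (-1026 + (-6 - 2/4 + 2*4))² = (-1026 + (-6 - 2*¼ + 8))² = (-1026 + (-6 - ½ + 8))² = (-1026 + 3/2)² = (-2049/2)² = 4198401/4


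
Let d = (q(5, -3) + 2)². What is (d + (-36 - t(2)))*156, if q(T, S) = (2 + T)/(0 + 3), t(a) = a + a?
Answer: -9932/3 ≈ -3310.7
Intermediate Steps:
t(a) = 2*a
q(T, S) = ⅔ + T/3 (q(T, S) = (2 + T)/3 = (2 + T)*(⅓) = ⅔ + T/3)
d = 169/9 (d = ((⅔ + (⅓)*5) + 2)² = ((⅔ + 5/3) + 2)² = (7/3 + 2)² = (13/3)² = 169/9 ≈ 18.778)
(d + (-36 - t(2)))*156 = (169/9 + (-36 - 2*2))*156 = (169/9 + (-36 - 1*4))*156 = (169/9 + (-36 - 4))*156 = (169/9 - 40)*156 = -191/9*156 = -9932/3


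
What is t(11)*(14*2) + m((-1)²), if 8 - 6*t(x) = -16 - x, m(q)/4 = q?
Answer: 502/3 ≈ 167.33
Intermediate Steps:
m(q) = 4*q
t(x) = 4 + x/6 (t(x) = 4/3 - (-16 - x)/6 = 4/3 + (8/3 + x/6) = 4 + x/6)
t(11)*(14*2) + m((-1)²) = (4 + (⅙)*11)*(14*2) + 4*(-1)² = (4 + 11/6)*28 + 4*1 = (35/6)*28 + 4 = 490/3 + 4 = 502/3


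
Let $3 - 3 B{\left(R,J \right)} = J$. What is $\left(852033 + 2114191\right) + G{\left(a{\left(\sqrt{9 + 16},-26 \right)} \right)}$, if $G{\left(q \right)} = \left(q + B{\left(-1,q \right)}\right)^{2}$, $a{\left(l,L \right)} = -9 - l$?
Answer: $\frac{26696641}{9} \approx 2.9663 \cdot 10^{6}$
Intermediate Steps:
$B{\left(R,J \right)} = 1 - \frac{J}{3}$
$G{\left(q \right)} = \left(1 + \frac{2 q}{3}\right)^{2}$ ($G{\left(q \right)} = \left(q - \left(-1 + \frac{q}{3}\right)\right)^{2} = \left(1 + \frac{2 q}{3}\right)^{2}$)
$\left(852033 + 2114191\right) + G{\left(a{\left(\sqrt{9 + 16},-26 \right)} \right)} = \left(852033 + 2114191\right) + \frac{\left(3 + 2 \left(-9 - \sqrt{9 + 16}\right)\right)^{2}}{9} = 2966224 + \frac{\left(3 + 2 \left(-9 - \sqrt{25}\right)\right)^{2}}{9} = 2966224 + \frac{\left(3 + 2 \left(-9 - 5\right)\right)^{2}}{9} = 2966224 + \frac{\left(3 + 2 \left(-14\right)\right)^{2}}{9} = 2966224 + \frac{\left(3 - 28\right)^{2}}{9} = 2966224 + \frac{\left(-25\right)^{2}}{9} = 2966224 + \frac{1}{9} \cdot 625 = 2966224 + \frac{625}{9} = \frac{26696641}{9}$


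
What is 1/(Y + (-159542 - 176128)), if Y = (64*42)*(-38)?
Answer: -1/437814 ≈ -2.2841e-6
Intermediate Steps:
Y = -102144 (Y = 2688*(-38) = -102144)
1/(Y + (-159542 - 176128)) = 1/(-102144 + (-159542 - 176128)) = 1/(-102144 - 335670) = 1/(-437814) = -1/437814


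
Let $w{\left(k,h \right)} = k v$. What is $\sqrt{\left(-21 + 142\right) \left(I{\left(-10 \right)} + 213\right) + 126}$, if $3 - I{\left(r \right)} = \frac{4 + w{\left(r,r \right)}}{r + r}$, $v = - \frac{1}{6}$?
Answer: $\frac{\sqrt{23666655}}{30} \approx 162.16$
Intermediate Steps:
$v = - \frac{1}{6}$ ($v = \left(-1\right) \frac{1}{6} = - \frac{1}{6} \approx -0.16667$)
$w{\left(k,h \right)} = - \frac{k}{6}$ ($w{\left(k,h \right)} = k \left(- \frac{1}{6}\right) = - \frac{k}{6}$)
$I{\left(r \right)} = 3 - \frac{4 - \frac{r}{6}}{2 r}$ ($I{\left(r \right)} = 3 - \frac{4 - \frac{r}{6}}{r + r} = 3 - \frac{4 - \frac{r}{6}}{2 r}$)
$\sqrt{\left(-21 + 142\right) \left(I{\left(-10 \right)} + 213\right) + 126} = \sqrt{\left(-21 + 142\right) \left(\left(\frac{37}{12} - \frac{2}{-10}\right) + 213\right) + 126} = \sqrt{121 \left(\left(\frac{37}{12} - - \frac{1}{5}\right) + 213\right) + 126} = \sqrt{121 \left(\left(\frac{37}{12} + \frac{1}{5}\right) + 213\right) + 126} = \sqrt{121 \left(\frac{197}{60} + 213\right) + 126} = \sqrt{121 \cdot \frac{12977}{60} + 126} = \sqrt{\frac{1570217}{60} + 126} = \sqrt{\frac{1577777}{60}} = \frac{\sqrt{23666655}}{30}$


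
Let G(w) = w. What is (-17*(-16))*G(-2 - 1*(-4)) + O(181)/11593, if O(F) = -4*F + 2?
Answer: 6305870/11593 ≈ 543.94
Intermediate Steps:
O(F) = 2 - 4*F
(-17*(-16))*G(-2 - 1*(-4)) + O(181)/11593 = (-17*(-16))*(-2 - 1*(-4)) + (2 - 4*181)/11593 = 272*(-2 + 4) + (2 - 724)*(1/11593) = 272*2 - 722*1/11593 = 544 - 722/11593 = 6305870/11593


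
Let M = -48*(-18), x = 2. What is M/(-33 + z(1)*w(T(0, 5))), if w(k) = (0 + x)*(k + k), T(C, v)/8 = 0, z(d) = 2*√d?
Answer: -288/11 ≈ -26.182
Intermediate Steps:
T(C, v) = 0 (T(C, v) = 8*0 = 0)
w(k) = 4*k (w(k) = (0 + 2)*(k + k) = 2*(2*k) = 4*k)
M = 864
M/(-33 + z(1)*w(T(0, 5))) = 864/(-33 + (2*√1)*(4*0)) = 864/(-33 + (2*1)*0) = 864/(-33 + 2*0) = 864/(-33 + 0) = 864/(-33) = 864*(-1/33) = -288/11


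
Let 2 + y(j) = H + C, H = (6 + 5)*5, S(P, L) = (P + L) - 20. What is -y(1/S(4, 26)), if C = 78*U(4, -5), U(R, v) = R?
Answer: -365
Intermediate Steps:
S(P, L) = -20 + L + P (S(P, L) = (L + P) - 20 = -20 + L + P)
C = 312 (C = 78*4 = 312)
H = 55 (H = 11*5 = 55)
y(j) = 365 (y(j) = -2 + (55 + 312) = -2 + 367 = 365)
-y(1/S(4, 26)) = -1*365 = -365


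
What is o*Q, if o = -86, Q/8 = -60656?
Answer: 41731328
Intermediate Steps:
Q = -485248 (Q = 8*(-60656) = -485248)
o*Q = -86*(-485248) = 41731328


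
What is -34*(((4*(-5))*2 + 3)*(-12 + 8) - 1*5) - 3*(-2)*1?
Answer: -4856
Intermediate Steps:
-34*(((4*(-5))*2 + 3)*(-12 + 8) - 1*5) - 3*(-2)*1 = -34*((-20*2 + 3)*(-4) - 5) + 6*1 = -34*((-40 + 3)*(-4) - 5) + 6 = -34*(-37*(-4) - 5) + 6 = -34*(148 - 5) + 6 = -34*143 + 6 = -4862 + 6 = -4856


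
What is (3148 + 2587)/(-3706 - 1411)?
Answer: -5735/5117 ≈ -1.1208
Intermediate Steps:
(3148 + 2587)/(-3706 - 1411) = 5735/(-5117) = 5735*(-1/5117) = -5735/5117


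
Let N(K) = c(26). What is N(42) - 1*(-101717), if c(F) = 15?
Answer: 101732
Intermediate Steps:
N(K) = 15
N(42) - 1*(-101717) = 15 - 1*(-101717) = 15 + 101717 = 101732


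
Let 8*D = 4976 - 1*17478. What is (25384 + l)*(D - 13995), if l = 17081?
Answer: -2642639415/4 ≈ -6.6066e+8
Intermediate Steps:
D = -6251/4 (D = (4976 - 1*17478)/8 = (4976 - 17478)/8 = (⅛)*(-12502) = -6251/4 ≈ -1562.8)
(25384 + l)*(D - 13995) = (25384 + 17081)*(-6251/4 - 13995) = 42465*(-62231/4) = -2642639415/4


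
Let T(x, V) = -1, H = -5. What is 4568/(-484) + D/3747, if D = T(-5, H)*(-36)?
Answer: -1424906/151129 ≈ -9.4284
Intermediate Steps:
D = 36 (D = -1*(-36) = 36)
4568/(-484) + D/3747 = 4568/(-484) + 36/3747 = 4568*(-1/484) + 36*(1/3747) = -1142/121 + 12/1249 = -1424906/151129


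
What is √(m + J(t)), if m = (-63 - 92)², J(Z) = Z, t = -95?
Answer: √23930 ≈ 154.69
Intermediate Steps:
m = 24025 (m = (-155)² = 24025)
√(m + J(t)) = √(24025 - 95) = √23930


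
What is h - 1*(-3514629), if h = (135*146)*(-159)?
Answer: 380739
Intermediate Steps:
h = -3133890 (h = 19710*(-159) = -3133890)
h - 1*(-3514629) = -3133890 - 1*(-3514629) = -3133890 + 3514629 = 380739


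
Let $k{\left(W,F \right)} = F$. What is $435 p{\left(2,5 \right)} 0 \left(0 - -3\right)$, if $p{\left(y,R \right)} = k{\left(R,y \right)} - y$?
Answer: $0$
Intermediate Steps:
$p{\left(y,R \right)} = 0$ ($p{\left(y,R \right)} = y - y = 0$)
$435 p{\left(2,5 \right)} 0 \left(0 - -3\right) = 435 \cdot 0 \cdot 0 \left(0 - -3\right) = 435 \cdot 0 \left(0 + 3\right) = 435 \cdot 0 \cdot 3 = 435 \cdot 0 = 0$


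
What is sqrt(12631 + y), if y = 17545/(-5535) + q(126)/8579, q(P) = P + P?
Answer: 2*sqrt(31637038237926333)/3165651 ≈ 112.37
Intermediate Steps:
q(P) = 2*P
y = -29824747/9496953 (y = 17545/(-5535) + (2*126)/8579 = 17545*(-1/5535) + 252*(1/8579) = -3509/1107 + 252/8579 = -29824747/9496953 ≈ -3.1405)
sqrt(12631 + y) = sqrt(12631 - 29824747/9496953) = sqrt(119926188596/9496953) = 2*sqrt(31637038237926333)/3165651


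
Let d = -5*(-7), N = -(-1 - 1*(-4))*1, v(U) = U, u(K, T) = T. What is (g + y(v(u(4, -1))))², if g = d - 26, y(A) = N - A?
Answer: 49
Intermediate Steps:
N = -3 (N = -(-1 + 4)*1 = -1*3*1 = -3*1 = -3)
d = 35
y(A) = -3 - A
g = 9 (g = 35 - 26 = 9)
(g + y(v(u(4, -1))))² = (9 + (-3 - 1*(-1)))² = (9 + (-3 + 1))² = (9 - 2)² = 7² = 49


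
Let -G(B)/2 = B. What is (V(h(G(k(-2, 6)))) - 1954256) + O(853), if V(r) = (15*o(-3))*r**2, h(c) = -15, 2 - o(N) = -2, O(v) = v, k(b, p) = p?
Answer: -1939903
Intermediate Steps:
o(N) = 4 (o(N) = 2 - 1*(-2) = 2 + 2 = 4)
G(B) = -2*B
V(r) = 60*r**2 (V(r) = (15*4)*r**2 = 60*r**2)
(V(h(G(k(-2, 6)))) - 1954256) + O(853) = (60*(-15)**2 - 1954256) + 853 = (60*225 - 1954256) + 853 = (13500 - 1954256) + 853 = -1940756 + 853 = -1939903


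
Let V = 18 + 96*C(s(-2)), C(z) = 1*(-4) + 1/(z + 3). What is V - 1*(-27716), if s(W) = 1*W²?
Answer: 191546/7 ≈ 27364.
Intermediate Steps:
s(W) = W²
C(z) = -4 + 1/(3 + z)
V = -2466/7 (V = 18 + 96*((-11 - 4*(-2)²)/(3 + (-2)²)) = 18 + 96*((-11 - 4*4)/(3 + 4)) = 18 + 96*((-11 - 16)/7) = 18 + 96*((⅐)*(-27)) = 18 + 96*(-27/7) = 18 - 2592/7 = -2466/7 ≈ -352.29)
V - 1*(-27716) = -2466/7 - 1*(-27716) = -2466/7 + 27716 = 191546/7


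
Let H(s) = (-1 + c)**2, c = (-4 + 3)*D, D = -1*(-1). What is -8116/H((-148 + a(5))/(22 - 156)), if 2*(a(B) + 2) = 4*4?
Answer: -2029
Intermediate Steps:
D = 1
a(B) = 6 (a(B) = -2 + (4*4)/2 = -2 + (1/2)*16 = -2 + 8 = 6)
c = -1 (c = (-4 + 3)*1 = -1*1 = -1)
H(s) = 4 (H(s) = (-1 - 1)**2 = (-2)**2 = 4)
-8116/H((-148 + a(5))/(22 - 156)) = -8116/4 = -8116*1/4 = -2029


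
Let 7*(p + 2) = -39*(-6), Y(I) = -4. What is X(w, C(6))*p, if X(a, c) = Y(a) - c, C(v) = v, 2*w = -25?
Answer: -2200/7 ≈ -314.29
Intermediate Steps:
w = -25/2 (w = (½)*(-25) = -25/2 ≈ -12.500)
X(a, c) = -4 - c
p = 220/7 (p = -2 + (-39*(-6))/7 = -2 + (⅐)*234 = -2 + 234/7 = 220/7 ≈ 31.429)
X(w, C(6))*p = (-4 - 1*6)*(220/7) = (-4 - 6)*(220/7) = -10*220/7 = -2200/7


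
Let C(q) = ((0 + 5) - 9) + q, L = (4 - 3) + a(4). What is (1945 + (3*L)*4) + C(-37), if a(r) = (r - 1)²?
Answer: 2024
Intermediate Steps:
a(r) = (-1 + r)²
L = 10 (L = (4 - 3) + (-1 + 4)² = 1 + 3² = 1 + 9 = 10)
C(q) = -4 + q (C(q) = (5 - 9) + q = -4 + q)
(1945 + (3*L)*4) + C(-37) = (1945 + (3*10)*4) + (-4 - 37) = (1945 + 30*4) - 41 = (1945 + 120) - 41 = 2065 - 41 = 2024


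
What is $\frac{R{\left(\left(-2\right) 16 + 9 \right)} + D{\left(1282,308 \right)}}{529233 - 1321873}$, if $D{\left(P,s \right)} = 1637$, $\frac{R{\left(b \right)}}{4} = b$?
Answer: $- \frac{309}{158528} \approx -0.0019492$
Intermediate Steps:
$R{\left(b \right)} = 4 b$
$\frac{R{\left(\left(-2\right) 16 + 9 \right)} + D{\left(1282,308 \right)}}{529233 - 1321873} = \frac{4 \left(\left(-2\right) 16 + 9\right) + 1637}{529233 - 1321873} = \frac{4 \left(-32 + 9\right) + 1637}{-792640} = \left(4 \left(-23\right) + 1637\right) \left(- \frac{1}{792640}\right) = \left(-92 + 1637\right) \left(- \frac{1}{792640}\right) = 1545 \left(- \frac{1}{792640}\right) = - \frac{309}{158528}$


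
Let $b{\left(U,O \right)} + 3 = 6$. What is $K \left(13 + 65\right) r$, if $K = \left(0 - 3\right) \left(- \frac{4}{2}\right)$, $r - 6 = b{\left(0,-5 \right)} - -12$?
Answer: $9828$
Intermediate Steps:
$b{\left(U,O \right)} = 3$ ($b{\left(U,O \right)} = -3 + 6 = 3$)
$r = 21$ ($r = 6 + \left(3 - -12\right) = 6 + \left(3 + 12\right) = 6 + 15 = 21$)
$K = 6$ ($K = - 3 \left(\left(-4\right) \frac{1}{2}\right) = \left(-3\right) \left(-2\right) = 6$)
$K \left(13 + 65\right) r = 6 \left(13 + 65\right) 21 = 6 \cdot 78 \cdot 21 = 468 \cdot 21 = 9828$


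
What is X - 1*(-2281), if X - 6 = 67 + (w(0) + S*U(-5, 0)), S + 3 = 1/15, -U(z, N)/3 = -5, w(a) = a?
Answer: 2310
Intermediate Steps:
U(z, N) = 15 (U(z, N) = -3*(-5) = 15)
S = -44/15 (S = -3 + 1/15 = -44/15 ≈ -2.9333)
X = 29 (X = 6 + (67 + (0 - 44/15*15)) = 6 + (67 + (0 - 44)) = 6 + (67 - 44) = 6 + 23 = 29)
X - 1*(-2281) = 29 - 1*(-2281) = 29 + 2281 = 2310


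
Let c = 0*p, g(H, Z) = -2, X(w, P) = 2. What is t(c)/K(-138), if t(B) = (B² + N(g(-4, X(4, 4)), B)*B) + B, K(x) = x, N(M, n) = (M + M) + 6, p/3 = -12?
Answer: 0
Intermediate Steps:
p = -36 (p = 3*(-12) = -36)
N(M, n) = 6 + 2*M (N(M, n) = 2*M + 6 = 6 + 2*M)
c = 0 (c = 0*(-36) = 0)
t(B) = B² + 3*B (t(B) = (B² + (6 + 2*(-2))*B) + B = (B² + (6 - 4)*B) + B = (B² + 2*B) + B = B² + 3*B)
t(c)/K(-138) = (0*(3 + 0))/(-138) = (0*3)*(-1/138) = 0*(-1/138) = 0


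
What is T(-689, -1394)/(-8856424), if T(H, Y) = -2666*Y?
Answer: -929101/2214106 ≈ -0.41963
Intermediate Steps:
T(-689, -1394)/(-8856424) = -2666*(-1394)/(-8856424) = 3716404*(-1/8856424) = -929101/2214106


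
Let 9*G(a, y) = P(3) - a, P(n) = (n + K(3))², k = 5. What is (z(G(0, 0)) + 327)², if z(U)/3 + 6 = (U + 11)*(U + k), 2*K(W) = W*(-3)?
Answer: 60512841/256 ≈ 2.3638e+5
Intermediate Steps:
K(W) = -3*W/2 (K(W) = (W*(-3))/2 = (-3*W)/2 = -3*W/2)
P(n) = (-9/2 + n)² (P(n) = (n - 3/2*3)² = (n - 9/2)² = (-9/2 + n)²)
G(a, y) = ¼ - a/9 (G(a, y) = ((-9 + 2*3)²/4 - a)/9 = ((-9 + 6)²/4 - a)/9 = ((¼)*(-3)² - a)/9 = ((¼)*9 - a)/9 = (9/4 - a)/9 = ¼ - a/9)
z(U) = -18 + 3*(5 + U)*(11 + U) (z(U) = -18 + 3*((U + 11)*(U + 5)) = -18 + 3*((11 + U)*(5 + U)) = -18 + 3*((5 + U)*(11 + U)) = -18 + 3*(5 + U)*(11 + U))
(z(G(0, 0)) + 327)² = ((147 + 3*(¼ - ⅑*0)² + 48*(¼ - ⅑*0)) + 327)² = ((147 + 3*(¼ + 0)² + 48*(¼ + 0)) + 327)² = ((147 + 3*(¼)² + 48*(¼)) + 327)² = ((147 + 3*(1/16) + 12) + 327)² = ((147 + 3/16 + 12) + 327)² = (2547/16 + 327)² = (7779/16)² = 60512841/256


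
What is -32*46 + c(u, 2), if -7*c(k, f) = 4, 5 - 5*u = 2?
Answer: -10308/7 ≈ -1472.6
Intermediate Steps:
u = 3/5 (u = 1 - 1/5*2 = 1 - 2/5 = 3/5 ≈ 0.60000)
c(k, f) = -4/7 (c(k, f) = -1/7*4 = -4/7)
-32*46 + c(u, 2) = -32*46 - 4/7 = -1472 - 4/7 = -10308/7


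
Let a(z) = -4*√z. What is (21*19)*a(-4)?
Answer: -3192*I ≈ -3192.0*I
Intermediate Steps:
(21*19)*a(-4) = (21*19)*(-8*I) = 399*(-8*I) = -3192*I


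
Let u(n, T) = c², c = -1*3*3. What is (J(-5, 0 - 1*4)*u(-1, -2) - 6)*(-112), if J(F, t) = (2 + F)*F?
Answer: -135408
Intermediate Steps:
c = -9 (c = -3*3 = -9)
u(n, T) = 81 (u(n, T) = (-9)² = 81)
J(F, t) = F*(2 + F)
(J(-5, 0 - 1*4)*u(-1, -2) - 6)*(-112) = (-5*(2 - 5)*81 - 6)*(-112) = (-5*(-3)*81 - 6)*(-112) = (15*81 - 6)*(-112) = (1215 - 6)*(-112) = 1209*(-112) = -135408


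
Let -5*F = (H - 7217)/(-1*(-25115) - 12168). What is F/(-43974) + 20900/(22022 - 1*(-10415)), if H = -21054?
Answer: 59494211974573/92337009540930 ≈ 0.64432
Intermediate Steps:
F = 28271/64735 (F = -(-21054 - 7217)/(5*(-1*(-25115) - 12168)) = -(-28271)/(5*(25115 - 12168)) = -(-28271)/(5*12947) = -⅕*(-28271/12947) = 28271/64735 ≈ 0.43672)
F/(-43974) + 20900/(22022 - 1*(-10415)) = (28271/64735)/(-43974) + 20900/(22022 - 1*(-10415)) = (28271/64735)*(-1/43974) + 20900/(22022 + 10415) = -28271/2846656890 + 20900/32437 = 59494211974573/92337009540930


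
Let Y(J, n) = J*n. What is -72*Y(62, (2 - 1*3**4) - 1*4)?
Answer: 370512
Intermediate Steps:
-72*Y(62, (2 - 1*3**4) - 1*4) = -4464*((2 - 1*3**4) - 1*4) = -4464*((2 - 1*81) - 4) = -4464*((2 - 81) - 4) = -4464*(-79 - 4) = -4464*(-83) = -72*(-5146) = 370512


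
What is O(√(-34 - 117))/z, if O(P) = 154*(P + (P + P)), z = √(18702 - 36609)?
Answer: 154*√2703957/5969 ≈ 42.425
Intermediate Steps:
z = I*√17907 (z = √(-17907) = I*√17907 ≈ 133.82*I)
O(P) = 462*P (O(P) = 154*(P + 2*P) = 154*(3*P) = 462*P)
O(√(-34 - 117))/z = (462*√(-34 - 117))/((I*√17907)) = (462*√(-151))*(-I*√17907/17907) = (462*(I*√151))*(-I*√17907/17907) = (462*I*√151)*(-I*√17907/17907) = 154*√2703957/5969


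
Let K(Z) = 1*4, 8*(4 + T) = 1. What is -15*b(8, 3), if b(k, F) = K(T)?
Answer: -60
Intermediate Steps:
T = -31/8 (T = -4 + (1/8)*1 = -4 + 1/8 = -31/8 ≈ -3.8750)
K(Z) = 4
b(k, F) = 4
-15*b(8, 3) = -15*4 = -60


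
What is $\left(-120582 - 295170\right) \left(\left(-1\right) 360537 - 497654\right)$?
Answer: $356794624632$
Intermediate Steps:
$\left(-120582 - 295170\right) \left(\left(-1\right) 360537 - 497654\right) = - 415752 \left(-360537 - 497654\right) = \left(-415752\right) \left(-858191\right) = 356794624632$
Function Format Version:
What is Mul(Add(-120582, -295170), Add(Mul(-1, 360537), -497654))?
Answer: 356794624632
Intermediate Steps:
Mul(Add(-120582, -295170), Add(Mul(-1, 360537), -497654)) = Mul(-415752, Add(-360537, -497654)) = Mul(-415752, -858191) = 356794624632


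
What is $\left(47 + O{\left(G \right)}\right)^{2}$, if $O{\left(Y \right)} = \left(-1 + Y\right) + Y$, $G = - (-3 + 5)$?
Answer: $1764$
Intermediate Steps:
$G = -2$ ($G = \left(-1\right) 2 = -2$)
$O{\left(Y \right)} = -1 + 2 Y$
$\left(47 + O{\left(G \right)}\right)^{2} = \left(47 + \left(-1 + 2 \left(-2\right)\right)\right)^{2} = \left(47 - 5\right)^{2} = 42^{2} = 1764$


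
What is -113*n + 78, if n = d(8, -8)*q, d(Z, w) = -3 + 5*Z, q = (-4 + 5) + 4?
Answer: -20827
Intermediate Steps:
q = 5 (q = 1 + 4 = 5)
n = 185 (n = (-3 + 5*8)*5 = (-3 + 40)*5 = 37*5 = 185)
-113*n + 78 = -113*185 + 78 = -20905 + 78 = -20827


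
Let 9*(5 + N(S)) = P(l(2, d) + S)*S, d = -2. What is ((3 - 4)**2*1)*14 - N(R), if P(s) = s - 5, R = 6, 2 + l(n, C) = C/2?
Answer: 61/3 ≈ 20.333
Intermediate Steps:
l(n, C) = -2 + C/2
P(s) = -5 + s
N(S) = -5 + S*(-8 + S)/9 (N(S) = -5 + ((-5 + ((-2 + (1/2)*(-2)) + S))*S)/9 = -5 + ((-5 + ((-2 - 1) + S))*S)/9 = -5 + ((-5 + (-3 + S))*S)/9 = -5 + ((-8 + S)*S)/9 = -5 + (S*(-8 + S))/9 = -5 + S*(-8 + S)/9)
((3 - 4)**2*1)*14 - N(R) = ((3 - 4)**2*1)*14 - (-5 + (1/9)*6*(-8 + 6)) = ((-1)**2*1)*14 - (-5 + (1/9)*6*(-2)) = (1*1)*14 - (-5 - 4/3) = 1*14 - 1*(-19/3) = 14 + 19/3 = 61/3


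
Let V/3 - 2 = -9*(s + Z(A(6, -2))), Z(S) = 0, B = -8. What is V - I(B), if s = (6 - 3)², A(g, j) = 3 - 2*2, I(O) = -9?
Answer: -228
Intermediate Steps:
A(g, j) = -1 (A(g, j) = 3 - 4 = -1)
s = 9 (s = 3² = 9)
V = -237 (V = 6 + 3*(-9*(9 + 0)) = 6 + 3*(-9*9) = 6 + 3*(-81) = 6 - 243 = -237)
V - I(B) = -237 - 1*(-9) = -237 + 9 = -228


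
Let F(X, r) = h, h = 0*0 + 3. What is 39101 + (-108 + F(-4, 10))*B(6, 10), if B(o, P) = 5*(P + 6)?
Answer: 30701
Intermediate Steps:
B(o, P) = 30 + 5*P (B(o, P) = 5*(6 + P) = 30 + 5*P)
h = 3 (h = 0 + 3 = 3)
F(X, r) = 3
39101 + (-108 + F(-4, 10))*B(6, 10) = 39101 + (-108 + 3)*(30 + 5*10) = 39101 - 105*(30 + 50) = 39101 - 105*80 = 39101 - 8400 = 30701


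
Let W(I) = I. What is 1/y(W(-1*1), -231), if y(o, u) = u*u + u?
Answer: 1/53130 ≈ 1.8822e-5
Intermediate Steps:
y(o, u) = u + u² (y(o, u) = u² + u = u + u²)
1/y(W(-1*1), -231) = 1/(-231*(1 - 231)) = 1/(-231*(-230)) = 1/53130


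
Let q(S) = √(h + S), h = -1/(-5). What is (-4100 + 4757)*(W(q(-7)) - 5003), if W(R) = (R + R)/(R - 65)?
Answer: -7727663857/2351 - 9490*I*√170/2351 ≈ -3.287e+6 - 52.631*I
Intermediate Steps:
h = ⅕ (h = -1*(-⅕) = ⅕ ≈ 0.20000)
q(S) = √(⅕ + S)
W(R) = 2*R/(-65 + R) (W(R) = (2*R)/(-65 + R) = 2*R/(-65 + R))
(-4100 + 4757)*(W(q(-7)) - 5003) = (-4100 + 4757)*(2*(√(5 + 25*(-7))/5)/(-65 + √(5 + 25*(-7))/5) - 5003) = 657*(2*(√(5 - 175)/5)/(-65 + √(5 - 175)/5) - 5003) = 657*(2*(√(-170)/5)/(-65 + √(-170)/5) - 5003) = 657*(2*((I*√170)/5)/(-65 + (I*√170)/5) - 5003) = 657*(2*(I*√170/5)/(-65 + I*√170/5) - 5003) = 657*(2*I*√170/(5*(-65 + I*√170/5)) - 5003) = 657*(-5003 + 2*I*√170/(5*(-65 + I*√170/5))) = -3286971 + 1314*I*√170/(5*(-65 + I*√170/5))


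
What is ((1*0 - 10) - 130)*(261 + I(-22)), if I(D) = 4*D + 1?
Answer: -24360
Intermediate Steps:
I(D) = 1 + 4*D
((1*0 - 10) - 130)*(261 + I(-22)) = ((1*0 - 10) - 130)*(261 + (1 + 4*(-22))) = ((0 - 10) - 130)*(261 + (1 - 88)) = (-10 - 130)*(261 - 87) = -140*174 = -24360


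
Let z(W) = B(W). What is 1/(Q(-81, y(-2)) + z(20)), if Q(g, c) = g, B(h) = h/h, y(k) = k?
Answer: -1/80 ≈ -0.012500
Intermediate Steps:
B(h) = 1
z(W) = 1
1/(Q(-81, y(-2)) + z(20)) = 1/(-81 + 1) = 1/(-80) = -1/80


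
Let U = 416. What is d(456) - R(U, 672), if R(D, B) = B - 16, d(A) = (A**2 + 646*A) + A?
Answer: 502312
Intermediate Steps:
d(A) = A**2 + 647*A
R(D, B) = -16 + B
d(456) - R(U, 672) = 456*(647 + 456) - (-16 + 672) = 456*1103 - 1*656 = 502968 - 656 = 502312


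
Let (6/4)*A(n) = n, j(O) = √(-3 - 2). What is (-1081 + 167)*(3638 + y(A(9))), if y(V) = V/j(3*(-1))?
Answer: -3325132 + 5484*I*√5/5 ≈ -3.3251e+6 + 2452.5*I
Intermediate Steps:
j(O) = I*√5 (j(O) = √(-5) = I*√5)
A(n) = 2*n/3
y(V) = -I*V*√5/5 (y(V) = V/((I*√5)) = V*(-I*√5/5) = -I*V*√5/5)
(-1081 + 167)*(3638 + y(A(9))) = (-1081 + 167)*(3638 - I*(⅔)*9*√5/5) = -914*(3638 - ⅕*I*6*√5) = -914*(3638 - 6*I*√5/5) = -3325132 + 5484*I*√5/5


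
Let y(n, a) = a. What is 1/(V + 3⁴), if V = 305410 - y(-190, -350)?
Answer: 1/305841 ≈ 3.2697e-6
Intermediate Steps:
V = 305760 (V = 305410 - 1*(-350) = 305410 + 350 = 305760)
1/(V + 3⁴) = 1/(305760 + 3⁴) = 1/(305760 + 81) = 1/305841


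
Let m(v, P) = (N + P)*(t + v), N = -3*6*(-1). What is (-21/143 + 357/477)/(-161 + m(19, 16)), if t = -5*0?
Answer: 13678/11027445 ≈ 0.0012404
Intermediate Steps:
N = 18 (N = -18*(-1) = 18)
t = 0
m(v, P) = v*(18 + P) (m(v, P) = (18 + P)*(0 + v) = (18 + P)*v = v*(18 + P))
(-21/143 + 357/477)/(-161 + m(19, 16)) = (-21/143 + 357/477)/(-161 + 19*(18 + 16)) = (-21*1/143 + 357*(1/477))/(-161 + 19*34) = (-21/143 + 119/159)/(-161 + 646) = (13678/22737)/485 = (13678/22737)*(1/485) = 13678/11027445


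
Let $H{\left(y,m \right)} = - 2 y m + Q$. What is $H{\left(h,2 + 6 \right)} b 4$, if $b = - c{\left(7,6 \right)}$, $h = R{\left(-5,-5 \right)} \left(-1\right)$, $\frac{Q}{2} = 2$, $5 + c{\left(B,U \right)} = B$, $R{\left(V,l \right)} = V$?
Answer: $608$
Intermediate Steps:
$c{\left(B,U \right)} = -5 + B$
$Q = 4$ ($Q = 2 \cdot 2 = 4$)
$h = 5$ ($h = \left(-5\right) \left(-1\right) = 5$)
$H{\left(y,m \right)} = 4 - 2 m y$ ($H{\left(y,m \right)} = - 2 y m + 4 = - 2 m y + 4 = 4 - 2 m y$)
$b = -2$ ($b = - (-5 + 7) = \left(-1\right) 2 = -2$)
$H{\left(h,2 + 6 \right)} b 4 = \left(4 - 2 \left(2 + 6\right) 5\right) \left(-2\right) 4 = \left(4 - 16 \cdot 5\right) \left(-2\right) 4 = \left(4 - 80\right) \left(-2\right) 4 = \left(-76\right) \left(-2\right) 4 = 152 \cdot 4 = 608$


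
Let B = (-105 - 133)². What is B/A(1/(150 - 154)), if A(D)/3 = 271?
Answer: 56644/813 ≈ 69.673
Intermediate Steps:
B = 56644 (B = (-238)² = 56644)
A(D) = 813 (A(D) = 3*271 = 813)
B/A(1/(150 - 154)) = 56644/813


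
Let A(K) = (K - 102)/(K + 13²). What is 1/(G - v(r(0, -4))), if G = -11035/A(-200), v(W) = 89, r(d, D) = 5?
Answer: -302/368963 ≈ -0.00081851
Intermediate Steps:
A(K) = (-102 + K)/(169 + K) (A(K) = (-102 + K)/(K + 169) = (-102 + K)/(169 + K))
G = -342085/302 (G = -11035*(169 - 200)/(-102 - 200) = -11035/(-302/(-31)) = -11035/((-1/31*(-302))) = -11035/302/31 = -11035*31/302 = -342085/302 ≈ -1132.7)
1/(G - v(r(0, -4))) = 1/(-342085/302 - 1*89) = 1/(-342085/302 - 89) = 1/(-368963/302) = -302/368963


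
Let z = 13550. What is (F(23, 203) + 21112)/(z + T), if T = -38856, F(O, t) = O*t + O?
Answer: -12902/12653 ≈ -1.0197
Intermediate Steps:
F(O, t) = O + O*t
(F(23, 203) + 21112)/(z + T) = (23*(1 + 203) + 21112)/(13550 - 38856) = (23*204 + 21112)/(-25306) = (4692 + 21112)*(-1/25306) = 25804*(-1/25306) = -12902/12653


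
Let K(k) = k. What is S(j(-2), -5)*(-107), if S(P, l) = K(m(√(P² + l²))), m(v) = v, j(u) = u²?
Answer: -107*√41 ≈ -685.13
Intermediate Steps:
S(P, l) = √(P² + l²)
S(j(-2), -5)*(-107) = √(((-2)²)² + (-5)²)*(-107) = √(4² + 25)*(-107) = √(16 + 25)*(-107) = √41*(-107) = -107*√41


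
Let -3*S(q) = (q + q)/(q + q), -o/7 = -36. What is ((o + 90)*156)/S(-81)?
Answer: -160056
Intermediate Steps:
o = 252 (o = -7*(-36) = 252)
S(q) = -1/3 (S(q) = -(q + q)/(3*(q + q)) = -2*q/(3*(2*q)) = -2*q*1/(2*q)/3 = -1/3*1 = -1/3)
((o + 90)*156)/S(-81) = ((252 + 90)*156)/(-1/3) = (342*156)*(-3) = 53352*(-3) = -160056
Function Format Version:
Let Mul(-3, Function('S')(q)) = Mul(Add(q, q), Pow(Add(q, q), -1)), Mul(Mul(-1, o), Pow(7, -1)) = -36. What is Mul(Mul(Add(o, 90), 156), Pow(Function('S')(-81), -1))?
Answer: -160056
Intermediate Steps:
o = 252 (o = Mul(-7, -36) = 252)
Function('S')(q) = Rational(-1, 3) (Function('S')(q) = Mul(Rational(-1, 3), Mul(Add(q, q), Pow(Add(q, q), -1))) = Mul(Rational(-1, 3), Mul(Mul(2, q), Pow(Mul(2, q), -1))) = Mul(Rational(-1, 3), Mul(Mul(2, q), Mul(Rational(1, 2), Pow(q, -1)))) = Mul(Rational(-1, 3), 1) = Rational(-1, 3))
Mul(Mul(Add(o, 90), 156), Pow(Function('S')(-81), -1)) = Mul(Mul(Add(252, 90), 156), Pow(Rational(-1, 3), -1)) = Mul(Mul(342, 156), -3) = Mul(53352, -3) = -160056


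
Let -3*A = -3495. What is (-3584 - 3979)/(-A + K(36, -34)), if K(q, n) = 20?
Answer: 7563/1145 ≈ 6.6052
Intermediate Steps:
A = 1165 (A = -1/3*(-3495) = 1165)
(-3584 - 3979)/(-A + K(36, -34)) = (-3584 - 3979)/(-1*1165 + 20) = -7563/(-1165 + 20) = -7563/(-1145) = -7563*(-1/1145) = 7563/1145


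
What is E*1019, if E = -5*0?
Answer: 0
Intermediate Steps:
E = 0
E*1019 = 0*1019 = 0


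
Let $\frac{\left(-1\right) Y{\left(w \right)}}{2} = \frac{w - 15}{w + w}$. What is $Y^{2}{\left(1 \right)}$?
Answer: $196$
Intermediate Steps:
$Y{\left(w \right)} = - \frac{-15 + w}{w}$ ($Y{\left(w \right)} = - 2 \frac{w - 15}{w + w} = - 2 \frac{-15 + w}{2 w} = - \frac{-15 + w}{w}$)
$Y^{2}{\left(1 \right)} = \left(\frac{15 - 1}{1}\right)^{2} = \left(1 \left(15 - 1\right)\right)^{2} = \left(1 \cdot 14\right)^{2} = 14^{2} = 196$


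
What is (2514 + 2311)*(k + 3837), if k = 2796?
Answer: 32004225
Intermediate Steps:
(2514 + 2311)*(k + 3837) = (2514 + 2311)*(2796 + 3837) = 4825*6633 = 32004225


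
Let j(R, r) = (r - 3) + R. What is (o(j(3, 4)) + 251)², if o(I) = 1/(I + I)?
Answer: 4036081/64 ≈ 63064.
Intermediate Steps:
j(R, r) = -3 + R + r (j(R, r) = (-3 + r) + R = -3 + R + r)
o(I) = 1/(2*I)
(o(j(3, 4)) + 251)² = (1/(2*(-3 + 3 + 4)) + 251)² = ((½)/4 + 251)² = ((½)*(¼) + 251)² = (⅛ + 251)² = (2009/8)² = 4036081/64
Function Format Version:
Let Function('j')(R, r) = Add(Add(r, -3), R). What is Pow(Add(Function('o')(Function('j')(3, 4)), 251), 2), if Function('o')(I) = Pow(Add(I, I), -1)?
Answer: Rational(4036081, 64) ≈ 63064.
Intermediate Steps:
Function('j')(R, r) = Add(-3, R, r) (Function('j')(R, r) = Add(Add(-3, r), R) = Add(-3, R, r))
Function('o')(I) = Mul(Rational(1, 2), Pow(I, -1)) (Function('o')(I) = Pow(Mul(2, I), -1) = Mul(Rational(1, 2), Pow(I, -1)))
Pow(Add(Function('o')(Function('j')(3, 4)), 251), 2) = Pow(Add(Mul(Rational(1, 2), Pow(Add(-3, 3, 4), -1)), 251), 2) = Pow(Add(Mul(Rational(1, 2), Pow(4, -1)), 251), 2) = Pow(Add(Mul(Rational(1, 2), Rational(1, 4)), 251), 2) = Pow(Add(Rational(1, 8), 251), 2) = Pow(Rational(2009, 8), 2) = Rational(4036081, 64)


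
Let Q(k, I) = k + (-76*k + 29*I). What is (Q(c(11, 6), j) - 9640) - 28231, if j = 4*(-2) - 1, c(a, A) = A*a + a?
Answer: -43907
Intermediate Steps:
c(a, A) = a + A*a
j = -9 (j = -8 - 1 = -9)
Q(k, I) = -75*k + 29*I
(Q(c(11, 6), j) - 9640) - 28231 = ((-825*(1 + 6) + 29*(-9)) - 9640) - 28231 = ((-825*7 - 261) - 9640) - 28231 = ((-75*77 - 261) - 9640) - 28231 = ((-5775 - 261) - 9640) - 28231 = (-6036 - 9640) - 28231 = -15676 - 28231 = -43907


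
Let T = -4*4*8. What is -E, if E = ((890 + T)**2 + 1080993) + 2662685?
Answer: -4324322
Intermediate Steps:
T = -128 (T = -16*8 = -128)
E = 4324322 (E = ((890 - 128)**2 + 1080993) + 2662685 = (762**2 + 1080993) + 2662685 = (580644 + 1080993) + 2662685 = 1661637 + 2662685 = 4324322)
-E = -1*4324322 = -4324322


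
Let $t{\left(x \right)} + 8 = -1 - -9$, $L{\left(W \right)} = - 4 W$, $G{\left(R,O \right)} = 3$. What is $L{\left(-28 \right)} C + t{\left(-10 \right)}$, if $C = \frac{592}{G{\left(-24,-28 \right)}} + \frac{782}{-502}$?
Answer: $\frac{16510928}{753} \approx 21927.0$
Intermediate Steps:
$t{\left(x \right)} = 0$ ($t{\left(x \right)} = -8 - -8 = -8 + \left(-1 + 9\right) = -8 + 8 = 0$)
$C = \frac{147419}{753}$ ($C = \frac{592}{3} + \frac{782}{-502} = 592 \cdot \frac{1}{3} + 782 \left(- \frac{1}{502}\right) = \frac{592}{3} - \frac{391}{251} = \frac{147419}{753} \approx 195.78$)
$L{\left(-28 \right)} C + t{\left(-10 \right)} = \left(-4\right) \left(-28\right) \frac{147419}{753} + 0 = 112 \cdot \frac{147419}{753} + 0 = \frac{16510928}{753} + 0 = \frac{16510928}{753}$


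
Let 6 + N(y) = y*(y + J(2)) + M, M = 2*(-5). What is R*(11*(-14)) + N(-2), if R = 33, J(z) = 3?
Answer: -5100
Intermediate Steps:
M = -10
N(y) = -16 + y*(3 + y) (N(y) = -6 + (y*(y + 3) - 10) = -6 + (y*(3 + y) - 10) = -6 + (-10 + y*(3 + y)) = -16 + y*(3 + y))
R*(11*(-14)) + N(-2) = 33*(11*(-14)) + (-16 + (-2)² + 3*(-2)) = 33*(-154) + (-16 + 4 - 6) = -5082 - 18 = -5100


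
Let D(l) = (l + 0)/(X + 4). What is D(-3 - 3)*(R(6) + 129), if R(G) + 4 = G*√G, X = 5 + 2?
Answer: -750/11 - 36*√6/11 ≈ -76.198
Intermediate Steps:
X = 7
R(G) = -4 + G^(3/2) (R(G) = -4 + G*√G = -4 + G^(3/2))
D(l) = l/11 (D(l) = (l + 0)/(7 + 4) = l/11)
D(-3 - 3)*(R(6) + 129) = ((-3 - 3)/11)*((-4 + 6^(3/2)) + 129) = ((1/11)*(-6))*((-4 + 6*√6) + 129) = -6*(125 + 6*√6)/11 = -750/11 - 36*√6/11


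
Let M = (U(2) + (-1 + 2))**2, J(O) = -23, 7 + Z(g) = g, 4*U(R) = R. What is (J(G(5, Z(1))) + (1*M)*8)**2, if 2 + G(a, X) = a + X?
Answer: 25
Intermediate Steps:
U(R) = R/4
Z(g) = -7 + g
G(a, X) = -2 + X + a (G(a, X) = -2 + (a + X) = -2 + (X + a) = -2 + X + a)
M = 9/4 (M = ((1/4)*2 + (-1 + 2))**2 = (1/2 + 1)**2 = (3/2)**2 = 9/4 ≈ 2.2500)
(J(G(5, Z(1))) + (1*M)*8)**2 = (-23 + (1*(9/4))*8)**2 = (-23 + (9/4)*8)**2 = (-23 + 18)**2 = (-5)**2 = 25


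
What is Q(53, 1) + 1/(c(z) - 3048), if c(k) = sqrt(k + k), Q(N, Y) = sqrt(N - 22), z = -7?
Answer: -1524/4645159 + sqrt(31) - I*sqrt(14)/9290318 ≈ 5.5674 - 4.0275e-7*I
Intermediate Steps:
Q(N, Y) = sqrt(-22 + N)
c(k) = sqrt(2)*sqrt(k) (c(k) = sqrt(2*k) = sqrt(2)*sqrt(k))
Q(53, 1) + 1/(c(z) - 3048) = sqrt(-22 + 53) + 1/(sqrt(2)*sqrt(-7) - 3048) = sqrt(31) + 1/(sqrt(2)*(I*sqrt(7)) - 3048) = sqrt(31) + 1/(I*sqrt(14) - 3048) = sqrt(31) + 1/(-3048 + I*sqrt(14))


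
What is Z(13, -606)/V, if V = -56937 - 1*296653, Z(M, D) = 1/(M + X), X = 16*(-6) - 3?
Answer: 1/30408740 ≈ 3.2885e-8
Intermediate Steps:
X = -99 (X = -96 - 3 = -99)
Z(M, D) = 1/(-99 + M) (Z(M, D) = 1/(M - 99) = 1/(-99 + M))
V = -353590 (V = -56937 - 296653 = -353590)
Z(13, -606)/V = 1/((-99 + 13)*(-353590)) = -1/353590/(-86) = -1/86*(-1/353590) = 1/30408740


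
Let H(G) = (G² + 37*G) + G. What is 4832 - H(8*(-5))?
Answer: 4752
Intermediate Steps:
H(G) = G² + 38*G
4832 - H(8*(-5)) = 4832 - 8*(-5)*(38 + 8*(-5)) = 4832 - (-40)*(38 - 40) = 4832 - (-40)*(-2) = 4832 - 1*80 = 4832 - 80 = 4752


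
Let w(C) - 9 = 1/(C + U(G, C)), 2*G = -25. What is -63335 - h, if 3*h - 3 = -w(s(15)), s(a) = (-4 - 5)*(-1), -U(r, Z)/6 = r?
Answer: -15959915/252 ≈ -63333.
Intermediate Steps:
G = -25/2 (G = (½)*(-25) = -25/2 ≈ -12.500)
U(r, Z) = -6*r
s(a) = 9 (s(a) = -9*(-1) = 9)
w(C) = 9 + 1/(75 + C) (w(C) = 9 + 1/(C - 6*(-25/2)) = 9 + 1/(C + 75) = 9 + 1/(75 + C))
h = -505/252 (h = 1 + (-(676 + 9*9)/(75 + 9))/3 = 1 + (-(676 + 81)/84)/3 = 1 + (-757/84)/3 = 1 + (-1*757/84)/3 = 1 + (⅓)*(-757/84) = 1 - 757/252 = -505/252 ≈ -2.0040)
-63335 - h = -63335 - 1*(-505/252) = -63335 + 505/252 = -15959915/252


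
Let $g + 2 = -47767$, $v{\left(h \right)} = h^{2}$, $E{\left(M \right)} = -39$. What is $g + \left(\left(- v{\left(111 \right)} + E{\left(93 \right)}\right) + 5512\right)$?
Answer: $-54617$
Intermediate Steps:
$g = -47769$ ($g = -2 - 47767 = -47769$)
$g + \left(\left(- v{\left(111 \right)} + E{\left(93 \right)}\right) + 5512\right) = -47769 + \left(\left(- 111^{2} - 39\right) + 5512\right) = -47769 + \left(\left(\left(-1\right) 12321 - 39\right) + 5512\right) = -47769 + \left(\left(-12321 - 39\right) + 5512\right) = -47769 + \left(-12360 + 5512\right) = -47769 - 6848 = -54617$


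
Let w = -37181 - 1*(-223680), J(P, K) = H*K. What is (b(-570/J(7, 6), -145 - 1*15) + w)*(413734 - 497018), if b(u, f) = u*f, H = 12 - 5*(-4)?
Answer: -15571942616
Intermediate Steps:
H = 32 (H = 12 + 20 = 32)
J(P, K) = 32*K
w = 186499 (w = -37181 + 223680 = 186499)
b(u, f) = f*u
(b(-570/J(7, 6), -145 - 1*15) + w)*(413734 - 497018) = ((-145 - 1*15)*(-570/(32*6)) + 186499)*(413734 - 497018) = ((-145 - 15)*(-570/192) + 186499)*(-83284) = (-(-91200)/192 + 186499)*(-83284) = (-160*(-95/32) + 186499)*(-83284) = (475 + 186499)*(-83284) = 186974*(-83284) = -15571942616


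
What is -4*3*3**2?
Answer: -108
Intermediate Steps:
-4*3*3**2 = -12*9 = -108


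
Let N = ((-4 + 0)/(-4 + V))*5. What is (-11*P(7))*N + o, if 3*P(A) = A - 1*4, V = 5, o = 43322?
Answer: 43542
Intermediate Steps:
P(A) = -4/3 + A/3 (P(A) = (A - 1*4)/3 = (A - 4)/3 = (-4 + A)/3 = -4/3 + A/3)
N = -20 (N = ((-4 + 0)/(-4 + 5))*5 = -4/1*5 = -4*1*5 = -4*5 = -20)
(-11*P(7))*N + o = -11*(-4/3 + (⅓)*7)*(-20) + 43322 = -11*(-4/3 + 7/3)*(-20) + 43322 = -11*1*(-20) + 43322 = -11*(-20) + 43322 = 220 + 43322 = 43542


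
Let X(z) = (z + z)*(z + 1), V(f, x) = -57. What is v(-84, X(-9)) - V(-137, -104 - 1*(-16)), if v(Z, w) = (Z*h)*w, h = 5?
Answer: -60423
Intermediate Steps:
X(z) = 2*z*(1 + z) (X(z) = (2*z)*(1 + z) = 2*z*(1 + z))
v(Z, w) = 5*Z*w (v(Z, w) = (Z*5)*w = (5*Z)*w = 5*Z*w)
v(-84, X(-9)) - V(-137, -104 - 1*(-16)) = 5*(-84)*(2*(-9)*(1 - 9)) - 1*(-57) = 5*(-84)*(2*(-9)*(-8)) + 57 = 5*(-84)*144 + 57 = -60480 + 57 = -60423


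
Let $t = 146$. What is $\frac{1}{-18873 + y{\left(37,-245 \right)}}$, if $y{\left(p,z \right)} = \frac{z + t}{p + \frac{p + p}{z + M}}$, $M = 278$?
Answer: $- \frac{1295}{24443802} \approx -5.2979 \cdot 10^{-5}$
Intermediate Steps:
$y{\left(p,z \right)} = \frac{146 + z}{p + \frac{2 p}{278 + z}}$ ($y{\left(p,z \right)} = \frac{z + 146}{p + \frac{p + p}{z + 278}} = \frac{146 + z}{p + \frac{2 p}{278 + z}}$)
$\frac{1}{-18873 + y{\left(37,-245 \right)}} = \frac{1}{-18873 + \frac{40588 + \left(-245\right)^{2} + 424 \left(-245\right)}{37 \left(280 - 245\right)}} = \frac{1}{-18873 + \frac{40588 + 60025 - 103880}{37 \cdot 35}} = \frac{1}{-18873 + \frac{1}{37} \cdot \frac{1}{35} \left(-3267\right)} = \frac{1}{-18873 - \frac{3267}{1295}} = \frac{1}{- \frac{24443802}{1295}} = - \frac{1295}{24443802}$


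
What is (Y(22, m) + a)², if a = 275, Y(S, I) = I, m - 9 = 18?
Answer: 91204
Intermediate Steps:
m = 27 (m = 9 + 18 = 27)
(Y(22, m) + a)² = (27 + 275)² = 302² = 91204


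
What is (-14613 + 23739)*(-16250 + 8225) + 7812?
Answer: -73228338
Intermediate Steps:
(-14613 + 23739)*(-16250 + 8225) + 7812 = 9126*(-8025) + 7812 = -73236150 + 7812 = -73228338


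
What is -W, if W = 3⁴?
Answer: -81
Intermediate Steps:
W = 81
-W = -1*81 = -81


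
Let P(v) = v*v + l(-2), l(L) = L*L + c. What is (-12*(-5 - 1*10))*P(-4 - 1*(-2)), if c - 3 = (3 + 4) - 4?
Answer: 2520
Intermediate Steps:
c = 6 (c = 3 + ((3 + 4) - 4) = 3 + (7 - 4) = 3 + 3 = 6)
l(L) = 6 + L**2 (l(L) = L*L + 6 = L**2 + 6 = 6 + L**2)
P(v) = 10 + v**2 (P(v) = v*v + (6 + (-2)**2) = v**2 + (6 + 4) = v**2 + 10 = 10 + v**2)
(-12*(-5 - 1*10))*P(-4 - 1*(-2)) = (-12*(-5 - 1*10))*(10 + (-4 - 1*(-2))**2) = (-12*(-5 - 10))*(10 + (-4 + 2)**2) = (-12*(-15))*(10 + (-2)**2) = 180*(10 + 4) = 180*14 = 2520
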